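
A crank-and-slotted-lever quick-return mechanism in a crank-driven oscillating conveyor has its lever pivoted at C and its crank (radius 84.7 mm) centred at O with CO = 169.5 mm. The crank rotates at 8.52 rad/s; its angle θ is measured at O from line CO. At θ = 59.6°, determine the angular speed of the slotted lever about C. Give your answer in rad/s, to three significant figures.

ω = 8.52 rad/s
Crank pin A relative to C: A = (d + r cosθ, r sinθ); lever angle φ = atan2(r sinθ, d + r cosθ).
Differentiating tanφ: φ̇ = rω(d cosθ + r)/(d² + r² + 2dr cosθ).
d² + r² + 2dr cosθ = |CA|² = 0.0504342 m²;  d cosθ + r = +0.17047 m.
|ω_lever| = |0.0847·8.52·+0.17047| / 0.0504342 = 2.4392 rad/s.

2.44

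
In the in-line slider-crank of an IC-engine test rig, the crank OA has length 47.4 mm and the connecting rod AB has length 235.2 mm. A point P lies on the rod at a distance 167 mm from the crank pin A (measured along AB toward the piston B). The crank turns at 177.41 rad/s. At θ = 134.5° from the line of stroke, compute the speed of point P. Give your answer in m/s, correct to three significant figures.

5.65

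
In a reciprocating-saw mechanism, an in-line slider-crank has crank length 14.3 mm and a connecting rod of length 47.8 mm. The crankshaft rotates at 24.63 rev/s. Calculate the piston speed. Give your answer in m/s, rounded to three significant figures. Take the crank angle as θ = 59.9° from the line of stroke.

ω = 2π·24.6 = 154.8 rad/s
For an in-line slider-crank, x = r cosθ + √(L² − r² sin²θ), so v = −rω sinθ·[1 + r cosθ/√(L² − r² sin²θ)].
With r = 0.0143 m, L = 0.0478 m, θ = 59.9°: √(L² − r² sin²θ) = 0.046171 m.
v = −0.0143·154.8·0.86515·[1 + 0.0143·0.50151/0.046171] = -2.212 m/s.
|v| = 2.212 m/s.

2.21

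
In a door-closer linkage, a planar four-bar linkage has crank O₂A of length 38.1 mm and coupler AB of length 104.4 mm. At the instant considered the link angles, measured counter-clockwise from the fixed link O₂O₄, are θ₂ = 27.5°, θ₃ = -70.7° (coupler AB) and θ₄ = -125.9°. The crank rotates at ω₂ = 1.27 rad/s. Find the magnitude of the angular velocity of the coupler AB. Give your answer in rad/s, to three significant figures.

ω₂ = 1.27 rad/s
Differentiating the loop-closure r₂e^{iθ₂}+r₃e^{iθ₃}=r₁+r₄e^{iθ₄} gives r₂ω₂e^{iθ₂}+r₃ω₃e^{iθ₃}=r₄ω₄e^{iθ₄}.
Eliminating the other unknown: ω₃ = r₂ω₂ sin(θ₄−θ₂) / [r₃ sin(θ₃−θ₄)].
Numerator sine = -0.44776; denominator sine = +0.82115.
Result = 0.0381·1.27·(-0.44776) / (0.1044·(+0.82115)) = -0.25273 rad/s; magnitude 0.25273 rad/s.

0.253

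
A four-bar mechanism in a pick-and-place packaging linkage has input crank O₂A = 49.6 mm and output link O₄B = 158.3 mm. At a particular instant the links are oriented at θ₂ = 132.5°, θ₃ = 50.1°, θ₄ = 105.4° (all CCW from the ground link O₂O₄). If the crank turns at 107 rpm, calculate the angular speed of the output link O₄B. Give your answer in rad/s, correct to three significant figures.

ω₂ = 11.21 rad/s (from 107 rpm).
Differentiating the loop-closure r₂e^{iθ₂}+r₃e^{iθ₃}=r₁+r₄e^{iθ₄} gives r₂ω₂e^{iθ₂}+r₃ω₃e^{iθ₃}=r₄ω₄e^{iθ₄}.
Eliminating the other unknown: ω₄ = r₂ω₂ sin(θ₂−θ₃) / [r₄ sin(θ₄−θ₃)].
Numerator sine = +0.99122; denominator sine = +0.82214.
Result = 0.0496·11.21·(+0.99122) / (0.1583·(+0.82214)) = +4.2329 rad/s; magnitude 4.2329 rad/s.

4.23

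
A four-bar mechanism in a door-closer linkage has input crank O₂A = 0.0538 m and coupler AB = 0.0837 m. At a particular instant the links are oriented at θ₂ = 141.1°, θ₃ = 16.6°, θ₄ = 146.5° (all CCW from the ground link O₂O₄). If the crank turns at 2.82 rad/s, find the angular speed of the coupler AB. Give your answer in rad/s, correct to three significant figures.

ω₂ = 2.82 rad/s
Differentiating the loop-closure r₂e^{iθ₂}+r₃e^{iθ₃}=r₁+r₄e^{iθ₄} gives r₂ω₂e^{iθ₂}+r₃ω₃e^{iθ₃}=r₄ω₄e^{iθ₄}.
Eliminating the other unknown: ω₃ = r₂ω₂ sin(θ₄−θ₂) / [r₃ sin(θ₃−θ₄)].
Numerator sine = +0.09411; denominator sine = -0.76717.
Result = 0.0538·2.82·(+0.09411) / (0.0837·(-0.76717)) = -0.22235 rad/s; magnitude 0.22235 rad/s.

0.222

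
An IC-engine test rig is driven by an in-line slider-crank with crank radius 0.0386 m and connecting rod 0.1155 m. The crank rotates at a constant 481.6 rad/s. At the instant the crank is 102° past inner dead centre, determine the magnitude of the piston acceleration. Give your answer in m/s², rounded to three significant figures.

4740

ω = 481.6 rad/s
x(θ) = r cosθ + √(L² − r² sin²θ); with ω constant, a = ω²·d²x/dθ².
d²x/dθ² = −r cosθ − r²(cos2θ)/√u − r⁴ sin²2θ/(4u^{3/2}),  u = L² − r² sin²θ = 0.0119147 m².
Substituting r = 0.0386 m, L = 0.1155 m, θ = 102°: d²x/dθ² = +0.020425 m.
a = ω²·d²x/dθ² = (481.6)²·(+0.020425) = +4737.3 m/s²;  |a| = 4737.3 m/s².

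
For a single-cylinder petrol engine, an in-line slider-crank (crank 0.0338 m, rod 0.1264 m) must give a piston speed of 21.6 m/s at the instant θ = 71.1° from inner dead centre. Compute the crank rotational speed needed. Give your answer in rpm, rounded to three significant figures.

For an in-line slider-crank, |v_piston| = rω|sinθ|·[1 + r cosθ/√(L² − r² sin²θ)].
With r = 0.0338 m, L = 0.1264 m, θ = 71.1°: the bracketed kinematic factor |dx/dθ| = 0.034841 m.
ω = v/|dx/dθ| = 21.6/0.034841 = 619.97 rad/s.
N = 60ω/(2π) = 5920.2 rpm.

5920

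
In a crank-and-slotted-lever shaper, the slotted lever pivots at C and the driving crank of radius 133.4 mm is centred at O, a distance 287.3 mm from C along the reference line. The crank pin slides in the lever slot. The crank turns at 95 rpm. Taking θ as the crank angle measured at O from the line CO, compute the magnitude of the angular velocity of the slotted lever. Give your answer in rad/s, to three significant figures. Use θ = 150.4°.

4.59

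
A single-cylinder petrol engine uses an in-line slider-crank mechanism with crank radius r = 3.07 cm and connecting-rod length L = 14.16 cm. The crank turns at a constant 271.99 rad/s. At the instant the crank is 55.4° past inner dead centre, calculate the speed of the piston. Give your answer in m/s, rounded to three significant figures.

7.73

ω = 272 rad/s
For an in-line slider-crank, x = r cosθ + √(L² − r² sin²θ), so v = −rω sinθ·[1 + r cosθ/√(L² − r² sin²θ)].
With r = 0.0307 m, L = 0.1416 m, θ = 55.4°: √(L² − r² sin²θ) = 0.13933 m.
v = −0.0307·272·0.82314·[1 + 0.0307·0.56784/0.13933] = -7.7333 m/s.
|v| = 7.7333 m/s.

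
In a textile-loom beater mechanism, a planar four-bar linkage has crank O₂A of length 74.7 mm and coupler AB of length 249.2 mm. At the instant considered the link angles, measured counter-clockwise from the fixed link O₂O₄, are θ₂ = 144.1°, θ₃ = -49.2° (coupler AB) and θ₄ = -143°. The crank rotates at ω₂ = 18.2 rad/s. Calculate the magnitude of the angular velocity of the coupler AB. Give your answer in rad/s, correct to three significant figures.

ω₂ = 18.2 rad/s
Differentiating the loop-closure r₂e^{iθ₂}+r₃e^{iθ₃}=r₁+r₄e^{iθ₄} gives r₂ω₂e^{iθ₂}+r₃ω₃e^{iθ₃}=r₄ω₄e^{iθ₄}.
Eliminating the other unknown: ω₃ = r₂ω₂ sin(θ₄−θ₂) / [r₃ sin(θ₃−θ₄)].
Numerator sine = +0.95579; denominator sine = +0.99780.
Result = 0.0747·18.2·(+0.95579) / (0.2492·(+0.99780)) = +5.2259 rad/s; magnitude 5.2259 rad/s.

5.23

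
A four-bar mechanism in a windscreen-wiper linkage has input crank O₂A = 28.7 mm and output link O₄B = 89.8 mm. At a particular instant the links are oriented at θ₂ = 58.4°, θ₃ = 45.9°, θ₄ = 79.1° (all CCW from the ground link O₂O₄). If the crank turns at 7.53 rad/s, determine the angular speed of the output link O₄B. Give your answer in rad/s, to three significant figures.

0.951

ω₂ = 7.53 rad/s
Differentiating the loop-closure r₂e^{iθ₂}+r₃e^{iθ₃}=r₁+r₄e^{iθ₄} gives r₂ω₂e^{iθ₂}+r₃ω₃e^{iθ₃}=r₄ω₄e^{iθ₄}.
Eliminating the other unknown: ω₄ = r₂ω₂ sin(θ₂−θ₃) / [r₄ sin(θ₄−θ₃)].
Numerator sine = +0.21644; denominator sine = +0.54756.
Result = 0.0287·7.53·(+0.21644) / (0.0898·(+0.54756)) = +0.95127 rad/s; magnitude 0.95127 rad/s.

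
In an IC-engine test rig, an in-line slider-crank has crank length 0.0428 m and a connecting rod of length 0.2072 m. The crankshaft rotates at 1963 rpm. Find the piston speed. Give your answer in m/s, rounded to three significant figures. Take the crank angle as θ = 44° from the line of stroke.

ω = 2π·1963/60 = 205.6 rad/s
For an in-line slider-crank, x = r cosθ + √(L² − r² sin²θ), so v = −rω sinθ·[1 + r cosθ/√(L² − r² sin²θ)].
With r = 0.0428 m, L = 0.2072 m, θ = 44°: √(L² − r² sin²θ) = 0.20506 m.
v = −0.0428·205.6·0.69466·[1 + 0.0428·0.71934/0.20506] = -7.0294 m/s.
|v| = 7.0294 m/s.

7.03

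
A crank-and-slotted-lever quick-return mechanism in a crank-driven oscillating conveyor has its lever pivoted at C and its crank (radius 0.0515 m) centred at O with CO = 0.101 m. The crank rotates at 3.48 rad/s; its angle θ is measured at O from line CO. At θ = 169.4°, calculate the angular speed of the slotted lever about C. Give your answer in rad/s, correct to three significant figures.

3.26

ω = 3.48 rad/s
Crank pin A relative to C: A = (d + r cosθ, r sinθ); lever angle φ = atan2(r sinθ, d + r cosθ).
Differentiating tanφ: φ̇ = rω(d cosθ + r)/(d² + r² + 2dr cosθ).
d² + r² + 2dr cosθ = |CA|² = 0.00262777 m²;  d cosθ + r = -0.047776 m.
|ω_lever| = |0.0515·3.48·-0.047776| / 0.00262777 = 3.2585 rad/s.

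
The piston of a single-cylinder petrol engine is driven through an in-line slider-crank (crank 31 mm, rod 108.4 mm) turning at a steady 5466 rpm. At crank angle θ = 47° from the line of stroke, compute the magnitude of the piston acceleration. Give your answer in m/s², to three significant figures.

ω = 2π·5466/60 = 572.4 rad/s
x(θ) = r cosθ + √(L² − r² sin²θ); with ω constant, a = ω²·d²x/dθ².
d²x/dθ² = −r cosθ − r²(cos2θ)/√u − r⁴ sin²2θ/(4u^{3/2}),  u = L² − r² sin²θ = 0.0112365 m².
Substituting r = 0.031 m, L = 0.1084 m, θ = 47°: d²x/dθ² = -0.020702 m.
a = ω²·d²x/dθ² = (572.4)²·(-0.020702) = -6782.9 m/s²;  |a| = 6782.9 m/s².

6780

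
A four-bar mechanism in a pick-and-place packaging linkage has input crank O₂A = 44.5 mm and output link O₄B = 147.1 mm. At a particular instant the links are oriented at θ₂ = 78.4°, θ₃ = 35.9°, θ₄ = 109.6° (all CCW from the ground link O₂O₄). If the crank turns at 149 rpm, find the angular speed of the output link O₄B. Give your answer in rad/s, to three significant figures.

3.32

ω₂ = 15.6 rad/s (from 149 rpm).
Differentiating the loop-closure r₂e^{iθ₂}+r₃e^{iθ₃}=r₁+r₄e^{iθ₄} gives r₂ω₂e^{iθ₂}+r₃ω₃e^{iθ₃}=r₄ω₄e^{iθ₄}.
Eliminating the other unknown: ω₄ = r₂ω₂ sin(θ₂−θ₃) / [r₄ sin(θ₄−θ₃)].
Numerator sine = +0.67559; denominator sine = +0.95981.
Result = 0.0445·15.6·(+0.67559) / (0.1471·(+0.95981)) = +3.3225 rad/s; magnitude 3.3225 rad/s.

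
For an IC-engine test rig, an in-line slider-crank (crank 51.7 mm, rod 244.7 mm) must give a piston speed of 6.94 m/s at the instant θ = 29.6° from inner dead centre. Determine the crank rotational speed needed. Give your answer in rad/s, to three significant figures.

For an in-line slider-crank, |v_piston| = rω|sinθ|·[1 + r cosθ/√(L² − r² sin²θ)].
With r = 0.0517 m, L = 0.2447 m, θ = 29.6°: the bracketed kinematic factor |dx/dθ| = 0.030254 m.
ω = v/|dx/dθ| = 6.94/0.030254 = 229.39 rad/s.

229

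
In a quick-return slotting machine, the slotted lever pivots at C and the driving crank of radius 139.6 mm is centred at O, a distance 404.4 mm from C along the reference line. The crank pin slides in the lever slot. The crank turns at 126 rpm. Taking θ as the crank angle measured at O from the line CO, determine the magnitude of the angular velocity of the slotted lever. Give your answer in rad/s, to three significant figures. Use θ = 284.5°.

2.10

ω = 13.19 rad/s (from 126 rpm).
Crank pin A relative to C: A = (d + r cosθ, r sinθ); lever angle φ = atan2(r sinθ, d + r cosθ).
Differentiating tanφ: φ̇ = rω(d cosθ + r)/(d² + r² + 2dr cosθ).
d² + r² + 2dr cosθ = |CA|² = 0.211298 m²;  d cosθ + r = +0.24085 m.
|ω_lever| = |0.1396·13.19·+0.24085| / 0.211298 = 2.0996 rad/s.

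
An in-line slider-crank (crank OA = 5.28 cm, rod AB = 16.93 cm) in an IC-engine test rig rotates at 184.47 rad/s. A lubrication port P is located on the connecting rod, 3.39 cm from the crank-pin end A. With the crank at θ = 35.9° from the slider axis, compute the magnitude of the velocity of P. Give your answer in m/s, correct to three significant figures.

8.71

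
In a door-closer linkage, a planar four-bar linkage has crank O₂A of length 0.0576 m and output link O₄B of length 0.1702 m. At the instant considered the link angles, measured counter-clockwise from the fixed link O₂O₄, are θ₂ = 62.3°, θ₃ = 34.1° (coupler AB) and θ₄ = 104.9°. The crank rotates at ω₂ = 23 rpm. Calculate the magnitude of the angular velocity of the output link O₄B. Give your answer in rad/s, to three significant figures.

ω₂ = 2.409 rad/s (from 23 rpm).
Differentiating the loop-closure r₂e^{iθ₂}+r₃e^{iθ₃}=r₁+r₄e^{iθ₄} gives r₂ω₂e^{iθ₂}+r₃ω₃e^{iθ₃}=r₄ω₄e^{iθ₄}.
Eliminating the other unknown: ω₄ = r₂ω₂ sin(θ₂−θ₃) / [r₄ sin(θ₄−θ₃)].
Numerator sine = +0.47255; denominator sine = +0.94438.
Result = 0.0576·2.409·(+0.47255) / (0.1702·(+0.94438)) = +0.40787 rad/s; magnitude 0.40787 rad/s.

0.408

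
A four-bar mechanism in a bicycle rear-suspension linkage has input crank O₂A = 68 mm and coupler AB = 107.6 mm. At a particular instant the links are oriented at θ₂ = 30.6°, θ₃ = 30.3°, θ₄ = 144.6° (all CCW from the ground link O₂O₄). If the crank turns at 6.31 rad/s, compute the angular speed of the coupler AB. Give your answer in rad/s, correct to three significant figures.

ω₂ = 6.31 rad/s
Differentiating the loop-closure r₂e^{iθ₂}+r₃e^{iθ₃}=r₁+r₄e^{iθ₄} gives r₂ω₂e^{iθ₂}+r₃ω₃e^{iθ₃}=r₄ω₄e^{iθ₄}.
Eliminating the other unknown: ω₃ = r₂ω₂ sin(θ₄−θ₂) / [r₃ sin(θ₃−θ₄)].
Numerator sine = +0.91355; denominator sine = -0.91140.
Result = 0.068·6.31·(+0.91355) / (0.1076·(-0.91140)) = -3.9971 rad/s; magnitude 3.9971 rad/s.

4.00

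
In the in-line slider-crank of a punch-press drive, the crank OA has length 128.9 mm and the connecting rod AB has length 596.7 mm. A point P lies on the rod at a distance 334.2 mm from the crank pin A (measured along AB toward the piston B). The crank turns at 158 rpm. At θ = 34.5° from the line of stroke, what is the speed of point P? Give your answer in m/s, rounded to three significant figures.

1.54

ω = 16.55 rad/s.  Crank-pin speed |V_A| = rω = 2.1327 m/s, perpendicular to OA.
Rod angle: sinφ = −(r/L) sinθ ⇒ φ = -7.028°; ω_rod = −rω cosθ/√(L²−r²sin²θ) = -2.9679 rad/s.
V_P = V_A + ω_rod × AP, with AP = 0.3342 m along the rod.
Components: V_Px = −rω sinθ − a·ω_rod·sinφ = -1.3294 m/s;  V_Py = rω cosθ + a·ω_rod·cosφ = +0.77322 m/s.
|V_P| = √(V_Px² + V_Py²) = 1.5379 m/s.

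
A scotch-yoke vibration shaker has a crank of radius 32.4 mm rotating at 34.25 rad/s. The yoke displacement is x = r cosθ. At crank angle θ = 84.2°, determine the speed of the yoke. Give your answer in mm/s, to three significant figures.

ω = 34.25 rad/s
x = r cosθ ⇒ ẋ = −rω sinθ.
|v| = rω|sinθ| = 0.0324·34.25·|sin 84.2°| = 1.104 m/s = 1104 mm/s.

1100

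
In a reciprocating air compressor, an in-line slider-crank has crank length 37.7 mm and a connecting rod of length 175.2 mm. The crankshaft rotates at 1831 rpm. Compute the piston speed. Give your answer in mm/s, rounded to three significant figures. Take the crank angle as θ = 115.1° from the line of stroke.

ω = 2π·1831/60 = 191.7 rad/s
For an in-line slider-crank, x = r cosθ + √(L² − r² sin²θ), so v = −rω sinθ·[1 + r cosθ/√(L² − r² sin²θ)].
With r = 0.0377 m, L = 0.1752 m, θ = 115.1°: √(L² − r² sin²θ) = 0.17184 m.
v = −0.0377·191.7·0.90557·[1 + 0.0377·-0.42420/0.17184] = -5.9369 m/s.
|v| = 5.9369 m/s = 5936.9 mm/s.

5940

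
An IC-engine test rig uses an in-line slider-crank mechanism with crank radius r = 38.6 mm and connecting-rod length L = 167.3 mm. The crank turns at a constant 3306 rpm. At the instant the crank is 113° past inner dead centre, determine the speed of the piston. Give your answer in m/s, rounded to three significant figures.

11.2

ω = 2π·3306/60 = 346.2 rad/s
For an in-line slider-crank, x = r cosθ + √(L² − r² sin²θ), so v = −rω sinθ·[1 + r cosθ/√(L² − r² sin²θ)].
With r = 0.0386 m, L = 0.1673 m, θ = 113°: √(L² − r² sin²θ) = 0.16348 m.
v = −0.0386·346.2·0.92050·[1 + 0.0386·-0.39073/0.16348] = -11.166 m/s.
|v| = 11.166 m/s.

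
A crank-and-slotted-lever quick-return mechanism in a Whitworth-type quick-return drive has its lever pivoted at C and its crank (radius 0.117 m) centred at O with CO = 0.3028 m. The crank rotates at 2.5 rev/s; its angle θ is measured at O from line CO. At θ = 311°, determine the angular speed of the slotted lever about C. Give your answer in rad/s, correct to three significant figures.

3.82

ω = 15.71 rad/s (from 2.5 rev/s).
Crank pin A relative to C: A = (d + r cosθ, r sinθ); lever angle φ = atan2(r sinθ, d + r cosθ).
Differentiating tanφ: φ̇ = rω(d cosθ + r)/(d² + r² + 2dr cosθ).
d² + r² + 2dr cosθ = |CA|² = 0.151862 m²;  d cosθ + r = +0.31565 m.
|ω_lever| = |0.117·15.71·+0.31565| / 0.151862 = 3.82 rad/s.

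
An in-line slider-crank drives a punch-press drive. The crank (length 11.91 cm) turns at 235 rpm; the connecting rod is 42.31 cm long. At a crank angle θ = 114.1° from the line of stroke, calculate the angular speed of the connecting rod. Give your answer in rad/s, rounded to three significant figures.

ω = 24.61 rad/s (converted from 235 rpm).
The rod makes angle φ with the slider axis where L sinφ = r sinθ; differentiating, L cosφ·φ̇ = r ω cosθ.
L cosφ = √(L² − r² sin²θ) = 0.40889 m.
|ω_rod| = r ω |cosθ| / √(L² − r² sin²θ) = 0.1191·24.61·0.40833/0.40889 = 2.9269 rad/s.

2.93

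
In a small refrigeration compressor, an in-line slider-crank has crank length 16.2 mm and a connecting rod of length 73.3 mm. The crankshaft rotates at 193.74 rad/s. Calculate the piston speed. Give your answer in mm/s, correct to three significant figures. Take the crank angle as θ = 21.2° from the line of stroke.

1370

ω = 193.7 rad/s
For an in-line slider-crank, x = r cosθ + √(L² − r² sin²θ), so v = −rω sinθ·[1 + r cosθ/√(L² − r² sin²θ)].
With r = 0.0162 m, L = 0.0733 m, θ = 21.2°: √(L² − r² sin²θ) = 0.073066 m.
v = −0.0162·193.7·0.36162·[1 + 0.0162·0.93232/0.073066] = -1.3696 m/s.
|v| = 1.3696 m/s = 1369.6 mm/s.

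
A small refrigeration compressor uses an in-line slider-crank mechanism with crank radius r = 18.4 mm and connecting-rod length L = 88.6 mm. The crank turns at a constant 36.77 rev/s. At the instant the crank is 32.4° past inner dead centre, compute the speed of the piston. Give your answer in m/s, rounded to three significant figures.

ω = 2π·36.8 = 231 rad/s
For an in-line slider-crank, x = r cosθ + √(L² − r² sin²θ), so v = −rω sinθ·[1 + r cosθ/√(L² − r² sin²θ)].
With r = 0.0184 m, L = 0.0886 m, θ = 32.4°: √(L² − r² sin²θ) = 0.08805 m.
v = −0.0184·231·0.53583·[1 + 0.0184·0.84433/0.08805] = -2.6797 m/s.
|v| = 2.6797 m/s.

2.68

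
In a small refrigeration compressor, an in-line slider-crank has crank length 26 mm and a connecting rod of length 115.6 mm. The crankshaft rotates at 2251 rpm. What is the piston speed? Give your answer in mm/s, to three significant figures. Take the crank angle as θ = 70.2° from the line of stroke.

ω = 2π·2251/60 = 235.7 rad/s
For an in-line slider-crank, x = r cosθ + √(L² − r² sin²θ), so v = −rω sinθ·[1 + r cosθ/√(L² − r² sin²θ)].
With r = 0.026 m, L = 0.1156 m, θ = 70.2°: √(L² − r² sin²θ) = 0.11298 m.
v = −0.026·235.7·0.94088·[1 + 0.026·0.33874/0.11298] = -6.216 m/s.
|v| = 6.216 m/s = 6216 mm/s.

6220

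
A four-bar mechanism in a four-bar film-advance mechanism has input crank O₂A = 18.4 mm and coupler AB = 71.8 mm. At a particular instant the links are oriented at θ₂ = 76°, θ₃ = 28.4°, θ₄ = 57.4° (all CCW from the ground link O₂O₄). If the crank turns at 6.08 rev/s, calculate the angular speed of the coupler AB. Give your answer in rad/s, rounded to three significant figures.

6.44

ω₂ = 38.2 rad/s (from 6.08 rev/s).
Differentiating the loop-closure r₂e^{iθ₂}+r₃e^{iθ₃}=r₁+r₄e^{iθ₄} gives r₂ω₂e^{iθ₂}+r₃ω₃e^{iθ₃}=r₄ω₄e^{iθ₄}.
Eliminating the other unknown: ω₃ = r₂ω₂ sin(θ₄−θ₂) / [r₃ sin(θ₃−θ₄)].
Numerator sine = -0.31896; denominator sine = -0.48481.
Result = 0.0184·38.2·(-0.31896) / (0.0718·(-0.48481)) = +6.4408 rad/s; magnitude 6.4408 rad/s.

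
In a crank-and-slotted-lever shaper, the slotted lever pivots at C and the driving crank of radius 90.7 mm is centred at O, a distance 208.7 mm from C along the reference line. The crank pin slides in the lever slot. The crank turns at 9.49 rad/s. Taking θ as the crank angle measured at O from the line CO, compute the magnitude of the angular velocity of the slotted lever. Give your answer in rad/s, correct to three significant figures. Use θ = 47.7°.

ω = 9.49 rad/s
Crank pin A relative to C: A = (d + r cosθ, r sinθ); lever angle φ = atan2(r sinθ, d + r cosθ).
Differentiating tanφ: φ̇ = rω(d cosθ + r)/(d² + r² + 2dr cosθ).
d² + r² + 2dr cosθ = |CA|² = 0.0772612 m²;  d cosθ + r = +0.23116 m.
|ω_lever| = |0.0907·9.49·+0.23116| / 0.0772612 = 2.5753 rad/s.

2.58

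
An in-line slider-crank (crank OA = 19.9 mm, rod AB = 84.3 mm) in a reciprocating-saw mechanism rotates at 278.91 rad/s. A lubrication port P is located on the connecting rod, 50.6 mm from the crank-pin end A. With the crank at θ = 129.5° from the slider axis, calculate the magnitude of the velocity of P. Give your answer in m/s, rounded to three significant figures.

4.14

ω = 278.9 rad/s.  Crank-pin speed |V_A| = rω = 5.5503 m/s, perpendicular to OA.
Rod angle: sinφ = −(r/L) sinθ ⇒ φ = -10.495°; ω_rod = −rω cosθ/√(L²−r²sin²θ) = +42.592 rad/s.
V_P = V_A + ω_rod × AP, with AP = 0.0506 m along the rod.
Components: V_Px = −rω sinθ − a·ω_rod·sinφ = -3.8902 m/s;  V_Py = rω cosθ + a·ω_rod·cosφ = -1.4113 m/s.
|V_P| = √(V_Px² + V_Py²) = 4.1383 m/s.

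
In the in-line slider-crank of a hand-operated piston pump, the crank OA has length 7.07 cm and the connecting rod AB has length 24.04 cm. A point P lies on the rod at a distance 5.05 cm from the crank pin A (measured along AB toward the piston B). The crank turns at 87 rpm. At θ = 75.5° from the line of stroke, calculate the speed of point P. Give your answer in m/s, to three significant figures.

ω = 9.111 rad/s.  Crank-pin speed |V_A| = rω = 0.64412 m/s, perpendicular to OA.
Rod angle: sinφ = −(r/L) sinθ ⇒ φ = -16.542°; ω_rod = −rω cosθ/√(L²−r²sin²θ) = -0.69983 rad/s.
V_P = V_A + ω_rod × AP, with AP = 0.0505 m along the rod.
Components: V_Px = −rω sinθ − a·ω_rod·sinφ = -0.63367 m/s;  V_Py = rω cosθ + a·ω_rod·cosφ = +0.1274 m/s.
|V_P| = √(V_Px² + V_Py²) = 0.64635 m/s.

0.646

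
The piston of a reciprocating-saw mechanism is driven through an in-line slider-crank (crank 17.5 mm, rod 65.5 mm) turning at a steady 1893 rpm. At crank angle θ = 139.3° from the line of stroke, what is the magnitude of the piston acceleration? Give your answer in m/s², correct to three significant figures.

490

ω = 2π·1893/60 = 198.2 rad/s
x(θ) = r cosθ + √(L² − r² sin²θ); with ω constant, a = ω²·d²x/dθ².
d²x/dθ² = −r cosθ − r²(cos2θ)/√u − r⁴ sin²2θ/(4u^{3/2}),  u = L² − r² sin²θ = 0.00416002 m².
Substituting r = 0.0175 m, L = 0.0655 m, θ = 139.3°: d²x/dθ² = +0.012472 m.
a = ω²·d²x/dθ² = (198.2)²·(+0.012472) = +490.11 m/s²;  |a| = 490.11 m/s².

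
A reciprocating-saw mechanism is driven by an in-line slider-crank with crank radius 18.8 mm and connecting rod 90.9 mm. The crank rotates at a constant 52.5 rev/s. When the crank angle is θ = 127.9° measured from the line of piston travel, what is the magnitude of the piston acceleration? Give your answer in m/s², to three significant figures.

1360

ω = 2π·52.5 = 329.9 rad/s
x(θ) = r cosθ + √(L² − r² sin²θ); with ω constant, a = ω²·d²x/dθ².
d²x/dθ² = −r cosθ − r²(cos2θ)/√u − r⁴ sin²2θ/(4u^{3/2}),  u = L² − r² sin²θ = 0.00804274 m².
Substituting r = 0.0188 m, L = 0.0909 m, θ = 127.9°: d²x/dθ² = +0.012475 m.
a = ω²·d²x/dθ² = (329.9)²·(+0.012475) = +1357.4 m/s²;  |a| = 1357.4 m/s².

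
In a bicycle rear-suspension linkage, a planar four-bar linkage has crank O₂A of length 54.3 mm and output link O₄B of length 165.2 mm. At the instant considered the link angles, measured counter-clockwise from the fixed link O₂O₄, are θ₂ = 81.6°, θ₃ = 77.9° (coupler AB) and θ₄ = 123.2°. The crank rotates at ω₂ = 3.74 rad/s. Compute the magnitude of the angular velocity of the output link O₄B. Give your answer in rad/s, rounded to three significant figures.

0.112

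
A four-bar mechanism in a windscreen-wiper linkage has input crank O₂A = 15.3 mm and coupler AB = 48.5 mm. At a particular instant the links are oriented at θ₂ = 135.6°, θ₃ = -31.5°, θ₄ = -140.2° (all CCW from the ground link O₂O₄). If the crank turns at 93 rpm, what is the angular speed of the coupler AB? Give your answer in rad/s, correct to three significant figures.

3.23

ω₂ = 9.739 rad/s (from 93 rpm).
Differentiating the loop-closure r₂e^{iθ₂}+r₃e^{iθ₃}=r₁+r₄e^{iθ₄} gives r₂ω₂e^{iθ₂}+r₃ω₃e^{iθ₃}=r₄ω₄e^{iθ₄}.
Eliminating the other unknown: ω₃ = r₂ω₂ sin(θ₄−θ₂) / [r₃ sin(θ₃−θ₄)].
Numerator sine = +0.99488; denominator sine = +0.94721.
Result = 0.0153·9.739·(+0.99488) / (0.0485·(+0.94721)) = +3.2269 rad/s; magnitude 3.2269 rad/s.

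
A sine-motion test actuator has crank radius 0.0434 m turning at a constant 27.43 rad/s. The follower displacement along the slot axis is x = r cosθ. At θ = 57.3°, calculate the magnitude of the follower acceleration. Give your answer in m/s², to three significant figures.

17.6

ω = 27.43 rad/s
x = r cosθ ⇒ ẍ = −rω² cosθ (ω constant).
|a| = rω²|cosθ| = 0.0434·(27.43)²·|cos 57.3°| = 17.641 m/s².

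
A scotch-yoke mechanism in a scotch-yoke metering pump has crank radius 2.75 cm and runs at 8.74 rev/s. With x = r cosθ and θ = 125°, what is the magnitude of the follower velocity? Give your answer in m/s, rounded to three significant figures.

ω = 54.92 rad/s (from 8.74 rev/s).
x = r cosθ ⇒ ẋ = −rω sinθ.
|v| = rω|sinθ| = 0.0275·54.92·|sin 125°| = 1.2371 m/s.

1.24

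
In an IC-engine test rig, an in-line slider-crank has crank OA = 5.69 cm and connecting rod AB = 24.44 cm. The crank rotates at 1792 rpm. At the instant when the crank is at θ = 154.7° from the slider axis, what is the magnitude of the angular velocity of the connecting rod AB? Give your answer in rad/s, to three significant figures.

39.7

ω = 187.7 rad/s (converted from 1792 rpm).
The rod makes angle φ with the slider axis where L sinφ = r sinθ; differentiating, L cosφ·φ̇ = r ω cosθ.
L cosφ = √(L² − r² sin²θ) = 0.24319 m.
|ω_rod| = r ω |cosθ| / √(L² − r² sin²θ) = 0.0569·187.7·0.90408/0.24319 = 39.696 rad/s.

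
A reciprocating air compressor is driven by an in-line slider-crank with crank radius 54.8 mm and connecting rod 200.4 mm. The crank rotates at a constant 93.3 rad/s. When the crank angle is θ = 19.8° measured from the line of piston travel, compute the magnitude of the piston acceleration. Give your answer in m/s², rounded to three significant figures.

ω = 93.3 rad/s
x(θ) = r cosθ + √(L² − r² sin²θ); with ω constant, a = ω²·d²x/dθ².
d²x/dθ² = −r cosθ − r²(cos2θ)/√u − r⁴ sin²2θ/(4u^{3/2}),  u = L² − r² sin²θ = 0.0398156 m².
Substituting r = 0.0548 m, L = 0.2004 m, θ = 19.8°: d²x/dθ² = -0.063272 m.
a = ω²·d²x/dθ² = (93.3)²·(-0.063272) = -550.77 m/s²;  |a| = 550.77 m/s².

551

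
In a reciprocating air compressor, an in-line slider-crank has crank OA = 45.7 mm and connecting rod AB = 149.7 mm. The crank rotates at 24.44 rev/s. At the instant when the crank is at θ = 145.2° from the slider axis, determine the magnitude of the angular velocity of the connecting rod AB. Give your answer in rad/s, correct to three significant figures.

39.1

ω = 153.6 rad/s (converted from 24.44 rev/s).
The rod makes angle φ with the slider axis where L sinφ = r sinθ; differentiating, L cosφ·φ̇ = r ω cosθ.
L cosφ = √(L² − r² sin²θ) = 0.14741 m.
|ω_rod| = r ω |cosθ| / √(L² − r² sin²θ) = 0.0457·153.6·0.82115/0.14741 = 39.092 rad/s.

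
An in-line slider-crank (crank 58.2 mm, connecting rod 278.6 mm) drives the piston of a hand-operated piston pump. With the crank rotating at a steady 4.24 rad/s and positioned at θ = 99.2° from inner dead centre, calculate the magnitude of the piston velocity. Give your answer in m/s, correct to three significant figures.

0.235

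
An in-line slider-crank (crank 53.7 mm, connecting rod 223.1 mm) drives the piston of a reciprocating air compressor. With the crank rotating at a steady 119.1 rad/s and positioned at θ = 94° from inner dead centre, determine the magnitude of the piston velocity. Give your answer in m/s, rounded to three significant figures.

ω = 119.1 rad/s
For an in-line slider-crank, x = r cosθ + √(L² − r² sin²θ), so v = −rω sinθ·[1 + r cosθ/√(L² − r² sin²θ)].
With r = 0.0537 m, L = 0.2231 m, θ = 94°: √(L² − r² sin²θ) = 0.21657 m.
v = −0.0537·119.1·0.99756·[1 + 0.0537·-0.06976/0.21657] = -6.2697 m/s.
|v| = 6.2697 m/s.

6.27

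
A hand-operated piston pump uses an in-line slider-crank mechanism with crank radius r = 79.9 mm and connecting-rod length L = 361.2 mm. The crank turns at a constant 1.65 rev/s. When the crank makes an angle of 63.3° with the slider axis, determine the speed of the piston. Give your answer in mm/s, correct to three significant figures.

815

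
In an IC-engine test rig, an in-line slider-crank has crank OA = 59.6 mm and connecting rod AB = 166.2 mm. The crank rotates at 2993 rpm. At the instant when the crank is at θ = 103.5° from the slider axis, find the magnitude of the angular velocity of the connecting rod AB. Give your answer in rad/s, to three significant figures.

28.0

ω = 313.4 rad/s (converted from 2993 rpm).
The rod makes angle φ with the slider axis where L sinφ = r sinθ; differentiating, L cosφ·φ̇ = r ω cosθ.
L cosφ = √(L² − r² sin²θ) = 0.15577 m.
|ω_rod| = r ω |cosθ| / √(L² − r² sin²θ) = 0.0596·313.4·0.23345/0.15577 = 27.995 rad/s.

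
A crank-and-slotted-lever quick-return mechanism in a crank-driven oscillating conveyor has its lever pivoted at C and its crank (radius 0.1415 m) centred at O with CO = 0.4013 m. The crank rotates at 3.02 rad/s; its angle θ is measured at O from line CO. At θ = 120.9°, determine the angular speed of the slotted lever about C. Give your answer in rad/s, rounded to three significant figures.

ω = 3.02 rad/s
Crank pin A relative to C: A = (d + r cosθ, r sinθ); lever angle φ = atan2(r sinθ, d + r cosθ).
Differentiating tanφ: φ̇ = rω(d cosθ + r)/(d² + r² + 2dr cosθ).
d² + r² + 2dr cosθ = |CA|² = 0.122742 m²;  d cosθ + r = -0.064584 m.
|ω_lever| = |0.1415·3.02·-0.064584| / 0.122742 = 0.22485 rad/s.

0.225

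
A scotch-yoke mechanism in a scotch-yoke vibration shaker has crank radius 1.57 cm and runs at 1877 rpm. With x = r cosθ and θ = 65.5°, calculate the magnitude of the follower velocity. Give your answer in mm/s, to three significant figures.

2810

ω = 196.6 rad/s (from 1877 rpm).
x = r cosθ ⇒ ẋ = −rω sinθ.
|v| = rω|sinθ| = 0.0157·196.6·|sin 65.5°| = 2.8081 m/s = 2808.1 mm/s.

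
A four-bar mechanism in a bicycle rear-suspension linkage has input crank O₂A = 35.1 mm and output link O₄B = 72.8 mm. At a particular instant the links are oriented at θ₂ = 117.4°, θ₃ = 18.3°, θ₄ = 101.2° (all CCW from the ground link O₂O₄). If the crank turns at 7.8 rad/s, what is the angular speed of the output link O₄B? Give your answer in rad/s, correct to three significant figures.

3.74

ω₂ = 7.8 rad/s
Differentiating the loop-closure r₂e^{iθ₂}+r₃e^{iθ₃}=r₁+r₄e^{iθ₄} gives r₂ω₂e^{iθ₂}+r₃ω₃e^{iθ₃}=r₄ω₄e^{iθ₄}.
Eliminating the other unknown: ω₄ = r₂ω₂ sin(θ₂−θ₃) / [r₄ sin(θ₄−θ₃)].
Numerator sine = +0.98741; denominator sine = +0.99233.
Result = 0.0351·7.8·(+0.98741) / (0.0728·(+0.99233)) = +3.7421 rad/s; magnitude 3.7421 rad/s.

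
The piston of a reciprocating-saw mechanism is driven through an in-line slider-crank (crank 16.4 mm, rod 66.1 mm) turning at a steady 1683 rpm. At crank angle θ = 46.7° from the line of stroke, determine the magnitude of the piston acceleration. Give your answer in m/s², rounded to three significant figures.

344

ω = 2π·1683/60 = 176.2 rad/s
x(θ) = r cosθ + √(L² − r² sin²θ); with ω constant, a = ω²·d²x/dθ².
d²x/dθ² = −r cosθ − r²(cos2θ)/√u − r⁴ sin²2θ/(4u^{3/2}),  u = L² − r² sin²θ = 0.00422675 m².
Substituting r = 0.0164 m, L = 0.0661 m, θ = 46.7°: d²x/dθ² = -0.011068 m.
a = ω²·d²x/dθ² = (176.2)²·(-0.011068) = -343.78 m/s²;  |a| = 343.78 m/s².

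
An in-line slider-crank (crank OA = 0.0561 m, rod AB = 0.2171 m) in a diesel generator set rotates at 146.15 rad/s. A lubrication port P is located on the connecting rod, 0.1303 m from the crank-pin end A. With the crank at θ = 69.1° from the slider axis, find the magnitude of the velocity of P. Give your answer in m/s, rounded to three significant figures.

ω = 146.2 rad/s.  Crank-pin speed |V_A| = rω = 8.199 m/s, perpendicular to OA.
Rod angle: sinφ = −(r/L) sinθ ⇒ φ = -13.969°; ω_rod = −rω cosθ/√(L²−r²sin²θ) = -13.883 rad/s.
V_P = V_A + ω_rod × AP, with AP = 0.1303 m along the rod.
Components: V_Px = −rω sinθ − a·ω_rod·sinφ = -8.0963 m/s;  V_Py = rω cosθ + a·ω_rod·cosφ = +1.1694 m/s.
|V_P| = √(V_Px² + V_Py²) = 8.1803 m/s.

8.18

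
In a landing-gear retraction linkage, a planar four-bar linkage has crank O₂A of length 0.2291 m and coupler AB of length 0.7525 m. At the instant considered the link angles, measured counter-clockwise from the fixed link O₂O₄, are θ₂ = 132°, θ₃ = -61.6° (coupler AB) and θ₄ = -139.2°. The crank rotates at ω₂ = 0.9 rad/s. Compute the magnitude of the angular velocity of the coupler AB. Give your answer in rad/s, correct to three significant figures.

0.280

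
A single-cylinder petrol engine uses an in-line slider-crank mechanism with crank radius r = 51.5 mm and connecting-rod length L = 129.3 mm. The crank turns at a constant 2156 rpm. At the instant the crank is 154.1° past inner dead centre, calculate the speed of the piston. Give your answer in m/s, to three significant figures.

3.23

ω = 2π·2156/60 = 225.8 rad/s
For an in-line slider-crank, x = r cosθ + √(L² − r² sin²θ), so v = −rω sinθ·[1 + r cosθ/√(L² − r² sin²θ)].
With r = 0.0515 m, L = 0.1293 m, θ = 154.1°: √(L² − r² sin²θ) = 0.12733 m.
v = −0.0515·225.8·0.43680·[1 + 0.0515·-0.89956/0.12733] = -3.231 m/s.
|v| = 3.231 m/s.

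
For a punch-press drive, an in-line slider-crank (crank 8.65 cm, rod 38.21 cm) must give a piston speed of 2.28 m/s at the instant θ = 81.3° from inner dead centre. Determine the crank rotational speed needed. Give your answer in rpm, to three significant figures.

For an in-line slider-crank, |v_piston| = rω|sinθ|·[1 + r cosθ/√(L² − r² sin²θ)].
With r = 0.0865 m, L = 0.3821 m, θ = 81.3°: the bracketed kinematic factor |dx/dθ| = 0.088509 m.
ω = v/|dx/dθ| = 2.28/0.088509 = 25.76 rad/s.
N = 60ω/(2π) = 245.99 rpm.

246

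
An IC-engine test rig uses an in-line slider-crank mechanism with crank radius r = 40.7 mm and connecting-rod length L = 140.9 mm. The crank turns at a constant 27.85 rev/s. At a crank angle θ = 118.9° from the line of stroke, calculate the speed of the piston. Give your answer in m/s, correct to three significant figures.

ω = 2π·27.9 = 175 rad/s
For an in-line slider-crank, x = r cosθ + √(L² − r² sin²θ), so v = −rω sinθ·[1 + r cosθ/√(L² − r² sin²θ)].
With r = 0.0407 m, L = 0.1409 m, θ = 118.9°: √(L² − r² sin²θ) = 0.13632 m.
v = −0.0407·175·0.87546·[1 + 0.0407·-0.48328/0.13632] = -5.3354 m/s.
|v| = 5.3354 m/s.

5.34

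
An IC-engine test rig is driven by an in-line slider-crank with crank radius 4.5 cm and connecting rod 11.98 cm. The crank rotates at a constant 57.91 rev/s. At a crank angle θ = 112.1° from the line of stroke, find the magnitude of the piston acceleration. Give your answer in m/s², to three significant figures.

3910

ω = 2π·57.9 = 363.9 rad/s
x(θ) = r cosθ + √(L² − r² sin²θ); with ω constant, a = ω²·d²x/dθ².
d²x/dθ² = −r cosθ − r²(cos2θ)/√u − r⁴ sin²2θ/(4u^{3/2}),  u = L² − r² sin²θ = 0.0126137 m².
Substituting r = 0.045 m, L = 0.1198 m, θ = 112.1°: d²x/dθ² = +0.029505 m.
a = ω²·d²x/dθ² = (363.9)²·(+0.029505) = +3906.2 m/s²;  |a| = 3906.2 m/s².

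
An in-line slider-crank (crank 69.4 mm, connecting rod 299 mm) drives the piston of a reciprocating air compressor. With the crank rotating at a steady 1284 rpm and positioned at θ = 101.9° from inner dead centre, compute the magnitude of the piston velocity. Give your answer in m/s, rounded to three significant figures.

8.68

ω = 2π·1284/60 = 134.5 rad/s
For an in-line slider-crank, x = r cosθ + √(L² − r² sin²θ), so v = −rω sinθ·[1 + r cosθ/√(L² − r² sin²θ)].
With r = 0.0694 m, L = 0.299 m, θ = 101.9°: √(L² − r² sin²θ) = 0.29119 m.
v = −0.0694·134.5·0.97851·[1 + 0.0694·-0.20620/0.29119] = -8.6822 m/s.
|v| = 8.6822 m/s.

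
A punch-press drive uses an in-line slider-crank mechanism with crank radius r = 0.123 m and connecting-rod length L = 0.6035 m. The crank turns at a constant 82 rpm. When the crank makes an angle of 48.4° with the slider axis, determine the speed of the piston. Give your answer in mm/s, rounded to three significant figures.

898

ω = 2π·82/60 = 8.587 rad/s
For an in-line slider-crank, x = r cosθ + √(L² − r² sin²θ), so v = −rω sinθ·[1 + r cosθ/√(L² − r² sin²θ)].
With r = 0.123 m, L = 0.6035 m, θ = 48.4°: √(L² − r² sin²θ) = 0.59645 m.
v = −0.123·8.587·0.74780·[1 + 0.123·0.66393/0.59645] = -0.89797 m/s.
|v| = 0.89797 m/s = 897.97 mm/s.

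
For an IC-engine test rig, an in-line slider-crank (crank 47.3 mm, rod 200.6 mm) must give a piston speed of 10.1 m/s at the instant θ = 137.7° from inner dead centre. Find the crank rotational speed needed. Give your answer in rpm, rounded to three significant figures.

For an in-line slider-crank, |v_piston| = rω|sinθ|·[1 + r cosθ/√(L² − r² sin²θ)].
With r = 0.0473 m, L = 0.2006 m, θ = 137.7°: the bracketed kinematic factor |dx/dθ| = 0.02621 m.
ω = v/|dx/dθ| = 10.1/0.02621 = 385.34 rad/s.
N = 60ω/(2π) = 3679.7 rpm.

3680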